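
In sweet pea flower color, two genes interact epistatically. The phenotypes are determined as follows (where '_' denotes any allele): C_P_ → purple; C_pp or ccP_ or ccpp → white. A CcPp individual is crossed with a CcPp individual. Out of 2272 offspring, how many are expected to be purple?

Cross: CcPp × CcPp — consider each gene separately:
C gene: Cc × Cc → 1 CC, 2 Cc, 1 cc → 3 C_ : 1 cc (out of 4)
P gene: Pp × Pp → 1 PP, 2 Pp, 1 pp → 3 P_ : 1 pp (out of 4)
Genotype classes (out of 4 × 4 = 16): C_P_ = 3×3 = 9; C_pp = 3×1 = 3; ccP_ = 1×3 = 3; ccpp = 1×1 = 1
Apply the phenotype rules: C_P_ (9) → purple; C_pp (3) + ccP_ (3) + ccpp (1) → white
Phenotype counts (out of 16): 9 purple, 7 white
purple: 9 out of 16 → fraction 9/16
Expected count = 9/16 × 2272 = 1278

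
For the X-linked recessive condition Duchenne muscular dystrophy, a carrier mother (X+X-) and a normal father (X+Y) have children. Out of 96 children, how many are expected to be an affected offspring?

Cross: X+X- × X+Y
Offspring: 1 X+X+, 1 X+Y, 1 X+X-, 1 X-Y
Probability of an affected offspring: 1/4
Expected count = 1/4 × 96 = 24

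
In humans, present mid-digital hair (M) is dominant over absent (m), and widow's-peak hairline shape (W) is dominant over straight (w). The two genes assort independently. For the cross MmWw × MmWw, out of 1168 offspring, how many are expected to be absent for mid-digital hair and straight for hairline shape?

Dihybrid cross MmWw × MmWw — consider each gene separately:
mid-digital hair: Mm × Mm → 1 MM, 2 Mm, 1 mm → 3 M_ : 1 mm (out of 4)
hairline shape: Ww × Ww → 1 WW, 2 Ww, 1 ww → 3 W_ : 1 ww (out of 4)
Looking for: absent (mm) and straight (ww)
P(absent) = 1/4, P(straight) = 1/4
P(both) = 1/4 × 1/4 = 1/16
Expected count = 1/16 × 1168 = 73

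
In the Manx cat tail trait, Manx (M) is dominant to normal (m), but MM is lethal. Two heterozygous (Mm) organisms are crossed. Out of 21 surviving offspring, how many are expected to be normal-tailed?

Cross: Mm × Mm
Punnett square offspring (before lethality): 1 MM, 2 Mm, 1 mm
The MM genotype is lethal (embryos die); surviving offspring: 2 Mm, 1 mm
normal-tailed: 1 out of 3 → fraction 1/3
Expected count = 1/3 × 21 = 7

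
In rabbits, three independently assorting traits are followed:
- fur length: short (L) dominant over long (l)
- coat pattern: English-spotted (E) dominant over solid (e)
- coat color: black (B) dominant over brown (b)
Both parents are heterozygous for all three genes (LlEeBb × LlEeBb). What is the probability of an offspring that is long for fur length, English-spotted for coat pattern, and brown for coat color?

Trihybrid cross: LlEeBb × LlEeBb
Each trait segregates independently with a 3:1 phenotypic ratio, so each gene contributes 3/4 (dominant) or 1/4 (recessive).
Target: long (fur length), English-spotted (coat pattern), brown (coat color)
Probability = product of independent per-trait probabilities
= 1/4 × 3/4 × 1/4 = 3/64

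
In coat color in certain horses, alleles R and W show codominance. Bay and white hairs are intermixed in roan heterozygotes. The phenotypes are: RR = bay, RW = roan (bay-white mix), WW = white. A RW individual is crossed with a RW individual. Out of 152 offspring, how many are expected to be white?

Punnett square for RW × RW:
Offspring genotypes: 1 RR, 2 RW, 1 WW
Phenotype counts: 1 bay, 2 roan (bay-white mix), 1 white
white: 1 out of 4 → fraction 1/4
Expected count = 1/4 × 152 = 38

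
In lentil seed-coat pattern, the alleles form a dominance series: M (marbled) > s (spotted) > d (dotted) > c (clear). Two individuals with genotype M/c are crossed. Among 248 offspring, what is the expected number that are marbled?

Cross: M/c × M/c
Allele dominance: M > s > d > c
Offspring genotypes: 1 M/M, 2 M/c, 1 c/c
Phenotype counts: 3 marbled, 1 clear
marbled: 3 out of 4 → fraction 3/4
Expected count = 3/4 × 248 = 186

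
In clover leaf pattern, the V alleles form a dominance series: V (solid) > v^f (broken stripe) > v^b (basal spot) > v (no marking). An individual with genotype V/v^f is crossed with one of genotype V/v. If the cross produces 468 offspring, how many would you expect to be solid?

Cross: V/v^f × V/v
Allele dominance: V > v^f > v^b > v
Offspring genotypes: 1 V/V, 1 V/v, 1 V/v^f, 1 v^f/v
Phenotype counts: 3 solid, 1 broken stripe
solid: 3 out of 4 → fraction 3/4
Expected count = 3/4 × 468 = 351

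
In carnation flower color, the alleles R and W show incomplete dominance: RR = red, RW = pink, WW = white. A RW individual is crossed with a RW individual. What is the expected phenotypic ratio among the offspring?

Punnett square for RW × RW:
Offspring genotypes: 1 RR, 2 RW, 1 WW
Phenotype counts: 1 red, 2 pink, 1 white
Ratio: 1 red : 2 pink : 1 white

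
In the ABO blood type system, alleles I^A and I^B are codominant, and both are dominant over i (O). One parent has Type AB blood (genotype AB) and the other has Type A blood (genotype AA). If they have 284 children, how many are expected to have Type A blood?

Cross: AB × AA
Possible offspring genotypes: 2 AA, 2 AB
Blood type counts: 2 Type A, 2 Type AB
Probability of Type A: 2/4 = 1/2
Expected count = 1/2 × 284 = 142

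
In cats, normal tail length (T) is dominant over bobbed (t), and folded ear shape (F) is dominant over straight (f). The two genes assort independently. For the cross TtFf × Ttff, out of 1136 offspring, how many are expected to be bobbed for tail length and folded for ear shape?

Dihybrid cross TtFf × Ttff — consider each gene separately:
tail length: Tt × Tt → 1 TT, 2 Tt, 1 tt → 3 T_ : 1 tt (out of 4)
ear shape: Ff × ff → 2 Ff, 2 ff → 2 F_ : 2 ff (out of 4)
Looking for: bobbed (tt) and folded (F_)
P(bobbed) = 1/4, P(folded) = 2/4
P(both) = 1/4 × 2/4 = 2/16 = 1/8
Expected count = 1/8 × 1136 = 142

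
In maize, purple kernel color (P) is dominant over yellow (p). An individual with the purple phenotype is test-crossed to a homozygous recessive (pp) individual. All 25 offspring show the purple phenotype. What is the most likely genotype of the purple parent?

Test cross: ? × pp
All offspring are purple.
If the unknown parent were heterozygous (Pp), about half of 25 offspring would be yellow; none are. The unknown parent is most likely homozygous dominant (PP).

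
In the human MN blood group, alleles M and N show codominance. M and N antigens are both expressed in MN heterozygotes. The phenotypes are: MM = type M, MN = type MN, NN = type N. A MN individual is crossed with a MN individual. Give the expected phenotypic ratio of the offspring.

Punnett square for MN × MN:
Offspring genotypes: 1 MM, 2 MN, 1 NN
Phenotype counts: 1 type M, 2 type MN, 1 type N
Ratio: 1 type M : 2 type MN : 1 type N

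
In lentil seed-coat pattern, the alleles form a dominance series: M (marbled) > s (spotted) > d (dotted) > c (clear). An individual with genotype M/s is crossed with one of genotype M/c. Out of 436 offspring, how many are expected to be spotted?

Cross: M/s × M/c
Allele dominance: M > s > d > c
Offspring genotypes: 1 M/M, 1 M/c, 1 M/s, 1 s/c
Phenotype counts: 3 marbled, 1 spotted
spotted: 1 out of 4 → fraction 1/4
Expected count = 1/4 × 436 = 109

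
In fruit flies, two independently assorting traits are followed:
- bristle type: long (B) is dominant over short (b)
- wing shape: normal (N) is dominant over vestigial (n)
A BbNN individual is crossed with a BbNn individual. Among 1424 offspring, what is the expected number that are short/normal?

Dihybrid cross BbNN × BbNn — consider each gene separately:
bristle type: Bb × Bb → 1 BB, 2 Bb, 1 bb → 3 B_ : 1 bb (out of 4)
wing shape: NN × Nn → 2 NN, 2 Nn → 4 N_ (out of 4)
Combine (counts out of 4 × 4 = 16): long/normal (B_N_) = 3×4 = 12; short/normal (bbN_) = 1×4 = 4
Phenotype counts (out of 16): 12 long/normal, 4 short/normal
short/normal: 4 out of 16 → fraction 1/4
Expected count = 1/4 × 1424 = 356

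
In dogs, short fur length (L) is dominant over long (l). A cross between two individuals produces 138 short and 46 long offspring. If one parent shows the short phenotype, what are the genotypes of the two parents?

Observed offspring: 138 short, 46 long
The observed ratio simplifies to 3:1. Long (ll) offspring appear, so each parent must contribute one l allele. The parent stated to show short carries L, so it is Ll. The other parent is then either Ll or ll: Ll × ll would give a 1:1 split, whereas Ll × Ll gives 3:1 — matching the data. So both parents are heterozygous (Ll × Ll).
Parent genotypes: Ll × Ll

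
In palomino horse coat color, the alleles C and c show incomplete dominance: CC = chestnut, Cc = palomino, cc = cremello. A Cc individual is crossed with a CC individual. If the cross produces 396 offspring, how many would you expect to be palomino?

Punnett square for Cc × CC:
Offspring genotypes: 2 CC, 2 Cc
Phenotype counts: 2 chestnut, 2 palomino
palomino: 2 out of 4 → fraction 1/2
Expected count = 1/2 × 396 = 198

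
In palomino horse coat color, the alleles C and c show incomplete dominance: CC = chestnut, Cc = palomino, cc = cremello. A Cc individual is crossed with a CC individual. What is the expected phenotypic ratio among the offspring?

Punnett square for Cc × CC:
Offspring genotypes: 2 CC, 2 Cc
Phenotype counts: 2 chestnut, 2 palomino
Ratio: 1 chestnut : 1 palomino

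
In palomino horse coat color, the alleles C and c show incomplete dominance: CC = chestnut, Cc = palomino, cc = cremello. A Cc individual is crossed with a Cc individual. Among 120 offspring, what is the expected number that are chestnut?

Punnett square for Cc × Cc:
Offspring genotypes: 1 CC, 2 Cc, 1 cc
Phenotype counts: 1 chestnut, 2 palomino, 1 cremello
chestnut: 1 out of 4 → fraction 1/4
Expected count = 1/4 × 120 = 30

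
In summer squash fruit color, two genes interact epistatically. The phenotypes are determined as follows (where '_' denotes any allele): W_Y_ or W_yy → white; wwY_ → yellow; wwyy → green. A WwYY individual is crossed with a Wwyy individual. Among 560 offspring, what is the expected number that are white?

Cross: WwYY × Wwyy — consider each gene separately:
W gene: Ww × Ww → 1 WW, 2 Ww, 1 ww → 3 W_ : 1 ww (out of 4)
Y gene: YY × yy → 4 Yy → 4 Y_ (out of 4)
Genotype classes (out of 4 × 4 = 16): W_Y_ = 3×4 = 12; wwY_ = 1×4 = 4
Apply the phenotype rules: W_Y_ (12) → white; wwY_ (4) → yellow
Phenotype counts (out of 16): 12 white, 4 yellow
white: 12 out of 16 → fraction 3/4
Expected count = 3/4 × 560 = 420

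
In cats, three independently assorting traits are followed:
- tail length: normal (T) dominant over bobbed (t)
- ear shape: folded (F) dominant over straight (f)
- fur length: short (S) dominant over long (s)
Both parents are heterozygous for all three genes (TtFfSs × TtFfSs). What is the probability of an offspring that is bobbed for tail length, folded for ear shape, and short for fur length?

Trihybrid cross: TtFfSs × TtFfSs
Each trait segregates independently with a 3:1 phenotypic ratio, so each gene contributes 3/4 (dominant) or 1/4 (recessive).
Target: bobbed (tail length), folded (ear shape), short (fur length)
Probability = product of independent per-trait probabilities
= 1/4 × 3/4 × 3/4 = 9/64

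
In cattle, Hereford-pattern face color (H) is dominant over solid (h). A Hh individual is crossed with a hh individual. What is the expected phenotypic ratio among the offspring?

Punnett square for Hh × hh:
Offspring genotypes: 2 Hh, 2 hh
Hereford-pattern: 2, solid: 2
Ratio: 1:1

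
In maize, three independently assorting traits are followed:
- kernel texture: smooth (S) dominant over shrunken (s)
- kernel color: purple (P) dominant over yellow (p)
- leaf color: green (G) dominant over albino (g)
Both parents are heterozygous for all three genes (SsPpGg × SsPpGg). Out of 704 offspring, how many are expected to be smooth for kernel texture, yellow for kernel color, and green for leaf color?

Trihybrid cross: SsPpGg × SsPpGg
Each trait segregates independently with a 3:1 phenotypic ratio, so each gene contributes 3/4 (dominant) or 1/4 (recessive).
Target: smooth (kernel texture), yellow (kernel color), green (leaf color)
Probability = product of independent per-trait probabilities
= 3/4 × 1/4 × 3/4 = 9/64
Expected count = 9/64 × 704 = 99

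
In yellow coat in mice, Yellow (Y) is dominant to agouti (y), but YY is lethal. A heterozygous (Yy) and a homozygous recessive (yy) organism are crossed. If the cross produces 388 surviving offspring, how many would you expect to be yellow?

Cross: Yy × yy
Punnett square offspring (before lethality): 2 Yy, 2 yy
No YY offspring are produced in this cross.
yellow: 2 out of 4 → fraction 1/2
Expected count = 1/2 × 388 = 194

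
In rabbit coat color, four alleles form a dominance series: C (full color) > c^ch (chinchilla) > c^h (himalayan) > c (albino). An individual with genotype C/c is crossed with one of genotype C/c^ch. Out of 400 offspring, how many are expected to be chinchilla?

Cross: C/c × C/c^ch
Allele dominance: C > c^ch > c^h > c
Offspring genotypes: 1 C/C, 1 C/c^ch, 1 C/c, 1 c^ch/c
Phenotype counts: 3 full color, 1 chinchilla
chinchilla: 1 out of 4 → fraction 1/4
Expected count = 1/4 × 400 = 100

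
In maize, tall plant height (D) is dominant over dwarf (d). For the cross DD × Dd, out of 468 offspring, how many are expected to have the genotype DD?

Punnett square for DD × Dd:
Offspring genotypes: 2 DD, 2 Dd
Total offspring: 4
Count with target: 2
Probability: 2/4 = 1/2
Expected count = 1/2 × 468 = 234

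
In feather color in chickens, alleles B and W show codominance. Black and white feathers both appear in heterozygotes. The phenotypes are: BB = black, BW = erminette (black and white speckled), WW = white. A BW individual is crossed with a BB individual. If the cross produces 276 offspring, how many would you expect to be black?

Punnett square for BW × BB:
Offspring genotypes: 2 BB, 2 BW
Phenotype counts: 2 black, 2 erminette (black and white speckled)
black: 2 out of 4 → fraction 1/2
Expected count = 1/2 × 276 = 138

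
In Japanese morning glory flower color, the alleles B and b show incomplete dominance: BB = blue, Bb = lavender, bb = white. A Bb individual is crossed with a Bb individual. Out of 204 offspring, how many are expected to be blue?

Punnett square for Bb × Bb:
Offspring genotypes: 1 BB, 2 Bb, 1 bb
Phenotype counts: 1 blue, 2 lavender, 1 white
blue: 1 out of 4 → fraction 1/4
Expected count = 1/4 × 204 = 51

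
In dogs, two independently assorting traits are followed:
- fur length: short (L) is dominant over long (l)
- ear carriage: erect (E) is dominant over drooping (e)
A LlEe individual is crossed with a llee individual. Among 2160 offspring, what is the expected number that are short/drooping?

Dihybrid cross LlEe × llee — consider each gene separately:
fur length: Ll × ll → 2 Ll, 2 ll → 2 L_ : 2 ll (out of 4)
ear carriage: Ee × ee → 2 Ee, 2 ee → 2 E_ : 2 ee (out of 4)
Combine (counts out of 4 × 4 = 16): short/erect (L_E_) = 2×2 = 4; short/drooping (L_ee) = 2×2 = 4; long/erect (llE_) = 2×2 = 4; long/drooping (llee) = 2×2 = 4
Phenotype counts (out of 16): 4 short/erect, 4 short/drooping, 4 long/erect, 4 long/drooping
short/drooping: 4 out of 16 → fraction 1/4
Expected count = 1/4 × 2160 = 540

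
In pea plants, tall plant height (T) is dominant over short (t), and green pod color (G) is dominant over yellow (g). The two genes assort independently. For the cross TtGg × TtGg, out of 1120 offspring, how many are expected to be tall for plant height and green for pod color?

Dihybrid cross TtGg × TtGg — consider each gene separately:
plant height: Tt × Tt → 1 TT, 2 Tt, 1 tt → 3 T_ : 1 tt (out of 4)
pod color: Gg × Gg → 1 GG, 2 Gg, 1 gg → 3 G_ : 1 gg (out of 4)
Looking for: tall (T_) and green (G_)
P(tall) = 3/4, P(green) = 3/4
P(both) = 3/4 × 3/4 = 9/16
Expected count = 9/16 × 1120 = 630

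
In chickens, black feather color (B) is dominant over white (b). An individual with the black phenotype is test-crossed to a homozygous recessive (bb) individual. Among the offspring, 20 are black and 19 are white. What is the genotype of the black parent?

Test cross: ? × bb
Offspring: 20 black, 19 white — approximately 1:1.
A 1:1 ratio in a test cross indicates the unknown parent is heterozygous (Bb).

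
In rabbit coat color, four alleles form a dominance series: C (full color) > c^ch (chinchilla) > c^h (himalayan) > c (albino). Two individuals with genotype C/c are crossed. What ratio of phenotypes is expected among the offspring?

Cross: C/c × C/c
Allele dominance: C > c^ch > c^h > c
Offspring genotypes: 1 C/C, 2 C/c, 1 c/c
Phenotype counts: 3 full color, 1 albino
Ratio: 3 full color : 1 albino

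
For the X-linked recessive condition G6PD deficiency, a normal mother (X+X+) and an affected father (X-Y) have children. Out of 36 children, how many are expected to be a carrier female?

Cross: X+X+ × X-Y
Offspring: 2 X+X-, 2 X+Y
Probability of a carrier female: 2/4 = 1/2
Expected count = 1/2 × 36 = 18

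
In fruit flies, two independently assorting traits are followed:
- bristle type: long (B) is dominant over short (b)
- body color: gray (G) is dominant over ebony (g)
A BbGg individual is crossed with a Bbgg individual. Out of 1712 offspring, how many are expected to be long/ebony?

Dihybrid cross BbGg × Bbgg — consider each gene separately:
bristle type: Bb × Bb → 1 BB, 2 Bb, 1 bb → 3 B_ : 1 bb (out of 4)
body color: Gg × gg → 2 Gg, 2 gg → 2 G_ : 2 gg (out of 4)
Combine (counts out of 4 × 4 = 16): long/gray (B_G_) = 3×2 = 6; long/ebony (B_gg) = 3×2 = 6; short/gray (bbG_) = 1×2 = 2; short/ebony (bbgg) = 1×2 = 2
Phenotype counts (out of 16): 6 long/gray, 6 long/ebony, 2 short/gray, 2 short/ebony
long/ebony: 6 out of 16 → fraction 3/8
Expected count = 3/8 × 1712 = 642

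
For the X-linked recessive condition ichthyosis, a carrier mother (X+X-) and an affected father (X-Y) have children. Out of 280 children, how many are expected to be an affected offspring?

Cross: X+X- × X-Y
Offspring: 1 X+X-, 1 X+Y, 1 X-X-, 1 X-Y
Probability of an affected offspring: 2/4 = 1/2
Expected count = 1/2 × 280 = 140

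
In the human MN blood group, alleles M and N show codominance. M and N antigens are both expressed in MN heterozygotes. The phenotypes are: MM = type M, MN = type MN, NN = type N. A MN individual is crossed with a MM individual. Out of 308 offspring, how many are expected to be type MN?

Punnett square for MN × MM:
Offspring genotypes: 2 MM, 2 MN
Phenotype counts: 2 type M, 2 type MN
type MN: 2 out of 4 → fraction 1/2
Expected count = 1/2 × 308 = 154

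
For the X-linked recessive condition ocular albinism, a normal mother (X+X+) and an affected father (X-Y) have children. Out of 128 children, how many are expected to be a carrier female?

Cross: X+X+ × X-Y
Offspring: 2 X+X-, 2 X+Y
Probability of a carrier female: 2/4 = 1/2
Expected count = 1/2 × 128 = 64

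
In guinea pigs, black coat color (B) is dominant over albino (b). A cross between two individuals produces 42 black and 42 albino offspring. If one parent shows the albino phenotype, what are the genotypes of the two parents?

Observed offspring: 42 black, 42 albino
The observed ratio simplifies to 1:1. One parent shows albino, so its genotype must be bb. A 1:1 offspring split requires the other parent to be heterozygous (Bb).
Parent genotypes: bb × Bb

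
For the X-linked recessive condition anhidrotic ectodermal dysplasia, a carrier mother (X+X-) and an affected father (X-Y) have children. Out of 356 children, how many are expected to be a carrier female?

Cross: X+X- × X-Y
Offspring: 1 X+X-, 1 X+Y, 1 X-X-, 1 X-Y
Probability of a carrier female: 1/4
Expected count = 1/4 × 356 = 89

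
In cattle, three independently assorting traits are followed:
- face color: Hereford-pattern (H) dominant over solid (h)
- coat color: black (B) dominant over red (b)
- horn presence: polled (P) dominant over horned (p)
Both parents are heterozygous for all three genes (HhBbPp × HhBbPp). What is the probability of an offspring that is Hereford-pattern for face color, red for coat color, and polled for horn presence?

Trihybrid cross: HhBbPp × HhBbPp
Each trait segregates independently with a 3:1 phenotypic ratio, so each gene contributes 3/4 (dominant) or 1/4 (recessive).
Target: Hereford-pattern (face color), red (coat color), polled (horn presence)
Probability = product of independent per-trait probabilities
= 3/4 × 1/4 × 3/4 = 9/64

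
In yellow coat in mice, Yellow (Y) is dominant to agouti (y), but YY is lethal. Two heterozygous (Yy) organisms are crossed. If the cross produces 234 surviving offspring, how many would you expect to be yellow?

Cross: Yy × Yy
Punnett square offspring (before lethality): 1 YY, 2 Yy, 1 yy
The YY genotype is lethal (embryos die); surviving offspring: 2 Yy, 1 yy
yellow: 2 out of 3 → fraction 2/3
Expected count = 2/3 × 234 = 156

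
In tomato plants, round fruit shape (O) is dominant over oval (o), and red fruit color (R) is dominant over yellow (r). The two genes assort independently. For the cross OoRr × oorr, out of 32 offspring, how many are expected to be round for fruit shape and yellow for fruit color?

Dihybrid cross OoRr × oorr — consider each gene separately:
fruit shape: Oo × oo → 2 Oo, 2 oo → 2 O_ : 2 oo (out of 4)
fruit color: Rr × rr → 2 Rr, 2 rr → 2 R_ : 2 rr (out of 4)
Looking for: round (O_) and yellow (rr)
P(round) = 2/4, P(yellow) = 2/4
P(both) = 2/4 × 2/4 = 4/16 = 1/4
Expected count = 1/4 × 32 = 8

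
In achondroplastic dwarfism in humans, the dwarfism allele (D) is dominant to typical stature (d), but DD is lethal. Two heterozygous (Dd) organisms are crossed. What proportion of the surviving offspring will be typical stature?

Cross: Dd × Dd
Punnett square offspring (before lethality): 1 DD, 2 Dd, 1 dd
The DD genotype is lethal (embryos die); surviving offspring: 2 Dd, 1 dd
typical stature: 1 out of 3
Probability: 1/3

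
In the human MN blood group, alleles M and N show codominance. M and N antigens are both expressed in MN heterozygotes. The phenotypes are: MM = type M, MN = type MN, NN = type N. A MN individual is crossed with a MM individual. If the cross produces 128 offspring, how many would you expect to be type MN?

Punnett square for MN × MM:
Offspring genotypes: 2 MM, 2 MN
Phenotype counts: 2 type M, 2 type MN
type MN: 2 out of 4 → fraction 1/2
Expected count = 1/2 × 128 = 64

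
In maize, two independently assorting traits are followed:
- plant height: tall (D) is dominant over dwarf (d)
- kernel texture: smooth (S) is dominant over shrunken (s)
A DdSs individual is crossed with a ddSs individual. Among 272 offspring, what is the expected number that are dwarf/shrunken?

Dihybrid cross DdSs × ddSs — consider each gene separately:
plant height: Dd × dd → 2 Dd, 2 dd → 2 D_ : 2 dd (out of 4)
kernel texture: Ss × Ss → 1 SS, 2 Ss, 1 ss → 3 S_ : 1 ss (out of 4)
Combine (counts out of 4 × 4 = 16): tall/smooth (D_S_) = 2×3 = 6; tall/shrunken (D_ss) = 2×1 = 2; dwarf/smooth (ddS_) = 2×3 = 6; dwarf/shrunken (ddss) = 2×1 = 2
Phenotype counts (out of 16): 6 tall/smooth, 2 tall/shrunken, 6 dwarf/smooth, 2 dwarf/shrunken
dwarf/shrunken: 2 out of 16 → fraction 1/8
Expected count = 1/8 × 272 = 34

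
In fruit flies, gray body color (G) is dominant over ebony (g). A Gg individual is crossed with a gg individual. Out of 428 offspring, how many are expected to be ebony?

Punnett square for Gg × gg:
Offspring genotypes: 2 Gg, 2 gg
gray: 2, ebony: 2
ebony: 2 out of 4 → fraction 1/2
Expected count = 1/2 × 428 = 214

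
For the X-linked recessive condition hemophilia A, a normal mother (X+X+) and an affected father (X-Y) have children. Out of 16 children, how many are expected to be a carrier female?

Cross: X+X+ × X-Y
Offspring: 2 X+X-, 2 X+Y
Probability of a carrier female: 2/4 = 1/2
Expected count = 1/2 × 16 = 8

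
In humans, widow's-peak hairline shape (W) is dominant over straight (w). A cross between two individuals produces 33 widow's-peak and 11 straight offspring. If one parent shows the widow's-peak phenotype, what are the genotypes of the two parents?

Observed offspring: 33 widow's-peak, 11 straight
The observed ratio simplifies to 3:1. Straight (ww) offspring appear, so each parent must contribute one w allele. The parent stated to show widow's-peak carries W, so it is Ww. The other parent is then either Ww or ww: Ww × ww would give a 1:1 split, whereas Ww × Ww gives 3:1 — matching the data. So both parents are heterozygous (Ww × Ww).
Parent genotypes: Ww × Ww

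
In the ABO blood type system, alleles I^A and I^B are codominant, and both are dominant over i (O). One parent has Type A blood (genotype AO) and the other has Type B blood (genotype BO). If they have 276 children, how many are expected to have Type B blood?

Cross: AO × BO
Possible offspring genotypes: 1 AB, 1 AO, 1 BO, 1 OO
Blood type counts: 1 Type AB, 1 Type A, 1 Type B, 1 Type O
Probability of Type B: 1/4
Expected count = 1/4 × 276 = 69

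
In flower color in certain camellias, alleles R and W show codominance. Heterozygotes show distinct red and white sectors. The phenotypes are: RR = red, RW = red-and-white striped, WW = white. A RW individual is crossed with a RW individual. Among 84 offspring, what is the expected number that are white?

Punnett square for RW × RW:
Offspring genotypes: 1 RR, 2 RW, 1 WW
Phenotype counts: 1 red, 2 red-and-white striped, 1 white
white: 1 out of 4 → fraction 1/4
Expected count = 1/4 × 84 = 21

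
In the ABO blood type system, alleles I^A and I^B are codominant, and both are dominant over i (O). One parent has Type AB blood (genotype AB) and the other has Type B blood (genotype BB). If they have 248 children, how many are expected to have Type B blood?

Cross: AB × BB
Possible offspring genotypes: 2 AB, 2 BB
Blood type counts: 2 Type AB, 2 Type B
Probability of Type B: 2/4 = 1/2
Expected count = 1/2 × 248 = 124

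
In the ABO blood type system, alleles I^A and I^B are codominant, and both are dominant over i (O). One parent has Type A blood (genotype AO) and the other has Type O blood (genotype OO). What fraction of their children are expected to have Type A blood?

Cross: AO × OO
Possible offspring genotypes: 2 AO, 2 OO
Blood type counts: 2 Type A, 2 Type O
Probability of Type A: 2/4 = 1/2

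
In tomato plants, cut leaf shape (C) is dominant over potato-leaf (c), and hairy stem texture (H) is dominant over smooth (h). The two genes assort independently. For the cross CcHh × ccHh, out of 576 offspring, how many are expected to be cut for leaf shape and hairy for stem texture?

Dihybrid cross CcHh × ccHh — consider each gene separately:
leaf shape: Cc × cc → 2 Cc, 2 cc → 2 C_ : 2 cc (out of 4)
stem texture: Hh × Hh → 1 HH, 2 Hh, 1 hh → 3 H_ : 1 hh (out of 4)
Looking for: cut (C_) and hairy (H_)
P(cut) = 2/4, P(hairy) = 3/4
P(both) = 2/4 × 3/4 = 6/16 = 3/8
Expected count = 3/8 × 576 = 216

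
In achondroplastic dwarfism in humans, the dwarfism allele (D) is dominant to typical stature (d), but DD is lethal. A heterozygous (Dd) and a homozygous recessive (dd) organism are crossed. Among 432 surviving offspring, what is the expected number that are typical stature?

Cross: Dd × dd
Punnett square offspring (before lethality): 2 Dd, 2 dd
No DD offspring are produced in this cross.
typical stature: 2 out of 4 → fraction 1/2
Expected count = 1/2 × 432 = 216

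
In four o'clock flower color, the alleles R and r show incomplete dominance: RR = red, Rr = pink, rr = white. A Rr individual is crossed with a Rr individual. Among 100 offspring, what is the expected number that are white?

Punnett square for Rr × Rr:
Offspring genotypes: 1 RR, 2 Rr, 1 rr
Phenotype counts: 1 red, 2 pink, 1 white
white: 1 out of 4 → fraction 1/4
Expected count = 1/4 × 100 = 25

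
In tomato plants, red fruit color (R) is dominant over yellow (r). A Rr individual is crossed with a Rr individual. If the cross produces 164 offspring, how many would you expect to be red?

Punnett square for Rr × Rr:
Offspring genotypes: 1 RR, 2 Rr, 1 rr
red: 3, yellow: 1
red: 3 out of 4 → fraction 3/4
Expected count = 3/4 × 164 = 123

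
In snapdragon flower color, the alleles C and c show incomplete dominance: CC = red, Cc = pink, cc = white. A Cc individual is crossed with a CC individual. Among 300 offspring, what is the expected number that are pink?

Punnett square for Cc × CC:
Offspring genotypes: 2 CC, 2 Cc
Phenotype counts: 2 red, 2 pink
pink: 2 out of 4 → fraction 1/2
Expected count = 1/2 × 300 = 150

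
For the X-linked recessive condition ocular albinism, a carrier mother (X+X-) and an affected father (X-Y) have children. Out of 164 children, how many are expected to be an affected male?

Cross: X+X- × X-Y
Offspring: 1 X+X-, 1 X+Y, 1 X-X-, 1 X-Y
Probability of an affected male: 1/4
Expected count = 1/4 × 164 = 41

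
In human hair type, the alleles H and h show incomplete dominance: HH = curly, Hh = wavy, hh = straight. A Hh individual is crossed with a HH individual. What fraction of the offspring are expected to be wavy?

Punnett square for Hh × HH:
Offspring genotypes: 2 HH, 2 Hh
Phenotype counts: 2 curly, 2 wavy
wavy: 2 out of 4
Probability: 2/4 = 1/2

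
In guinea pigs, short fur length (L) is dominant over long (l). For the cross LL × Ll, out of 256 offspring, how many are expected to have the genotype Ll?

Punnett square for LL × Ll:
Offspring genotypes: 2 LL, 2 Ll
Total offspring: 4
Count with target: 2
Probability: 2/4 = 1/2
Expected count = 1/2 × 256 = 128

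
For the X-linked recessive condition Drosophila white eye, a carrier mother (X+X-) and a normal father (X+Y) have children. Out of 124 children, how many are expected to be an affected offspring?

Cross: X+X- × X+Y
Offspring: 1 X+X+, 1 X+Y, 1 X+X-, 1 X-Y
Probability of an affected offspring: 1/4
Expected count = 1/4 × 124 = 31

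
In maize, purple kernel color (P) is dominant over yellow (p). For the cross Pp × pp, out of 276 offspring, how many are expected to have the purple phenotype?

Punnett square for Pp × pp:
Offspring genotypes: 2 Pp, 2 pp
Total offspring: 4
Count with target: 2
Probability: 2/4 = 1/2
Expected count = 1/2 × 276 = 138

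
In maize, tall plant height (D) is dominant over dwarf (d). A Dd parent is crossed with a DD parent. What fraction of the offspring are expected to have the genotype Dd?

Punnett square for Dd × DD:
Offspring genotypes: 2 DD, 2 Dd
Total offspring: 4
Count with target: 2
Probability: 2/4 = 1/2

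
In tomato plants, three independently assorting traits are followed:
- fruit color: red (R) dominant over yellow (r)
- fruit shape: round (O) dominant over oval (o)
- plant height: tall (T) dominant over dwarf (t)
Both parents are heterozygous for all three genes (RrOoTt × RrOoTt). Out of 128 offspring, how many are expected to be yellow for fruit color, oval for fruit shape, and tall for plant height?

Trihybrid cross: RrOoTt × RrOoTt
Each trait segregates independently with a 3:1 phenotypic ratio, so each gene contributes 3/4 (dominant) or 1/4 (recessive).
Target: yellow (fruit color), oval (fruit shape), tall (plant height)
Probability = product of independent per-trait probabilities
= 1/4 × 1/4 × 3/4 = 3/64
Expected count = 3/64 × 128 = 6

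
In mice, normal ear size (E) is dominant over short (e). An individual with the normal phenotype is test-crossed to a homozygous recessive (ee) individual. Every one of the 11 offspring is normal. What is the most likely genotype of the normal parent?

Test cross: ? × ee
All offspring are normal.
If the unknown parent were heterozygous (Ee), about half of 11 offspring would be short; none are. The unknown parent is most likely homozygous dominant (EE).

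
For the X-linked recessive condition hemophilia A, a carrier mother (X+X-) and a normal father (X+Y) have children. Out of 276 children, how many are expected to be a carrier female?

Cross: X+X- × X+Y
Offspring: 1 X+X+, 1 X+Y, 1 X+X-, 1 X-Y
Probability of a carrier female: 1/4
Expected count = 1/4 × 276 = 69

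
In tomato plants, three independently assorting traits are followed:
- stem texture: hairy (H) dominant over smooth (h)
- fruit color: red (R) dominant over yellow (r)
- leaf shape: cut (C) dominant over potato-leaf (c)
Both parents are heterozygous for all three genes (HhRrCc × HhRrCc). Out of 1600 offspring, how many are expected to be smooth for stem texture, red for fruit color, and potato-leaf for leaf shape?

Trihybrid cross: HhRrCc × HhRrCc
Each trait segregates independently with a 3:1 phenotypic ratio, so each gene contributes 3/4 (dominant) or 1/4 (recessive).
Target: smooth (stem texture), red (fruit color), potato-leaf (leaf shape)
Probability = product of independent per-trait probabilities
= 1/4 × 3/4 × 1/4 = 3/64
Expected count = 3/64 × 1600 = 75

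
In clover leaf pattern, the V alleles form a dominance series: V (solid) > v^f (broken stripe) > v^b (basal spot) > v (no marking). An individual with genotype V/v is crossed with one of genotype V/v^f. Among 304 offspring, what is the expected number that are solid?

Cross: V/v × V/v^f
Allele dominance: V > v^f > v^b > v
Offspring genotypes: 1 V/V, 1 V/v^f, 1 V/v, 1 v^f/v
Phenotype counts: 3 solid, 1 broken stripe
solid: 3 out of 4 → fraction 3/4
Expected count = 3/4 × 304 = 228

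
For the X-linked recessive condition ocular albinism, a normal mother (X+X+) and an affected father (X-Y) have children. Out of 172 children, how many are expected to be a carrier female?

Cross: X+X+ × X-Y
Offspring: 2 X+X-, 2 X+Y
Probability of a carrier female: 2/4 = 1/2
Expected count = 1/2 × 172 = 86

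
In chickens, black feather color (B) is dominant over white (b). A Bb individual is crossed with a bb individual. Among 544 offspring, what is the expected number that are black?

Punnett square for Bb × bb:
Offspring genotypes: 2 Bb, 2 bb
black: 2, white: 2
black: 2 out of 4 → fraction 1/2
Expected count = 1/2 × 544 = 272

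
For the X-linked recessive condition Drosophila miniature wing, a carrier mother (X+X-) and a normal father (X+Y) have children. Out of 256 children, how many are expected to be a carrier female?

Cross: X+X- × X+Y
Offspring: 1 X+X+, 1 X+Y, 1 X+X-, 1 X-Y
Probability of a carrier female: 1/4
Expected count = 1/4 × 256 = 64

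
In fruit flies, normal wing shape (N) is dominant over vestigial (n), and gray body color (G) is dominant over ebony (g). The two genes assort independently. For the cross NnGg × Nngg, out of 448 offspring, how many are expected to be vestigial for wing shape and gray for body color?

Dihybrid cross NnGg × Nngg — consider each gene separately:
wing shape: Nn × Nn → 1 NN, 2 Nn, 1 nn → 3 N_ : 1 nn (out of 4)
body color: Gg × gg → 2 Gg, 2 gg → 2 G_ : 2 gg (out of 4)
Looking for: vestigial (nn) and gray (G_)
P(vestigial) = 1/4, P(gray) = 2/4
P(both) = 1/4 × 2/4 = 2/16 = 1/8
Expected count = 1/8 × 448 = 56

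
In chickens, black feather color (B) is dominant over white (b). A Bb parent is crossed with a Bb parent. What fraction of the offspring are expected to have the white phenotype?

Punnett square for Bb × Bb:
Offspring genotypes: 1 BB, 2 Bb, 1 bb
Total offspring: 4
Count with target: 1
Probability: 1/4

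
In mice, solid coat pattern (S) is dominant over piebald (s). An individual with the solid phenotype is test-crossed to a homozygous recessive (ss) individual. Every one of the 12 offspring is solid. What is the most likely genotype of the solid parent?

Test cross: ? × ss
All offspring are solid.
If the unknown parent were heterozygous (Ss), about half of 12 offspring would be piebald; none are. The unknown parent is most likely homozygous dominant (SS).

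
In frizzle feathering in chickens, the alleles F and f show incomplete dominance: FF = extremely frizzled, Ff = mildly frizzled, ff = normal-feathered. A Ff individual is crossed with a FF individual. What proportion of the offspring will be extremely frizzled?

Punnett square for Ff × FF:
Offspring genotypes: 2 FF, 2 Ff
Phenotype counts: 2 extremely frizzled, 2 mildly frizzled
extremely frizzled: 2 out of 4
Probability: 2/4 = 1/2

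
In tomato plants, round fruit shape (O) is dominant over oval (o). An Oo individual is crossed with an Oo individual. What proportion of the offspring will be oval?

Punnett square for Oo × Oo:
Offspring genotypes: 1 OO, 2 Oo, 1 oo
round: 3, oval: 1
oval: 1 out of 4
Probability: 1/4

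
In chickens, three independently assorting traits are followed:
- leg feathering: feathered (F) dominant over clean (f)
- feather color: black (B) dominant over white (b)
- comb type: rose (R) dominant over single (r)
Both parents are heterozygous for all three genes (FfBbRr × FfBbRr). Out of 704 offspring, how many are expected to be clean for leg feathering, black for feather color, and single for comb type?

Trihybrid cross: FfBbRr × FfBbRr
Each trait segregates independently with a 3:1 phenotypic ratio, so each gene contributes 3/4 (dominant) or 1/4 (recessive).
Target: clean (leg feathering), black (feather color), single (comb type)
Probability = product of independent per-trait probabilities
= 1/4 × 3/4 × 1/4 = 3/64
Expected count = 3/64 × 704 = 33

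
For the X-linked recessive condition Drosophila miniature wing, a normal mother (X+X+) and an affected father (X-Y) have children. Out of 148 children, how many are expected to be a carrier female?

Cross: X+X+ × X-Y
Offspring: 2 X+X-, 2 X+Y
Probability of a carrier female: 2/4 = 1/2
Expected count = 1/2 × 148 = 74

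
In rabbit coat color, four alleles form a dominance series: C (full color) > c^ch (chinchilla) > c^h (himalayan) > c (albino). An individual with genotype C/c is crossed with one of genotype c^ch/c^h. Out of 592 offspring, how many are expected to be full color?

Cross: C/c × c^ch/c^h
Allele dominance: C > c^ch > c^h > c
Offspring genotypes: 1 C/c^ch, 1 C/c^h, 1 c^ch/c, 1 c^h/c
Phenotype counts: 2 full color, 1 chinchilla, 1 himalayan
full color: 2 out of 4 → fraction 1/2
Expected count = 1/2 × 592 = 296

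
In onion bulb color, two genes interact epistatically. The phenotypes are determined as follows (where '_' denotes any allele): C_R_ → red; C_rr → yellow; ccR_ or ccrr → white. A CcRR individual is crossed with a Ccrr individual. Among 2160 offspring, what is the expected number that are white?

Cross: CcRR × Ccrr — consider each gene separately:
C gene: Cc × Cc → 1 CC, 2 Cc, 1 cc → 3 C_ : 1 cc (out of 4)
R gene: RR × rr → 4 Rr → 4 R_ (out of 4)
Genotype classes (out of 4 × 4 = 16): C_R_ = 3×4 = 12; ccR_ = 1×4 = 4
Apply the phenotype rules: C_R_ (12) → red; ccR_ (4) → white
Phenotype counts (out of 16): 12 red, 4 white
white: 4 out of 16 → fraction 1/4
Expected count = 1/4 × 2160 = 540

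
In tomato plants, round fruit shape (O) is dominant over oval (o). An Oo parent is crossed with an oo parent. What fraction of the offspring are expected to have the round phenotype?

Punnett square for Oo × oo:
Offspring genotypes: 2 Oo, 2 oo
Total offspring: 4
Count with target: 2
Probability: 2/4 = 1/2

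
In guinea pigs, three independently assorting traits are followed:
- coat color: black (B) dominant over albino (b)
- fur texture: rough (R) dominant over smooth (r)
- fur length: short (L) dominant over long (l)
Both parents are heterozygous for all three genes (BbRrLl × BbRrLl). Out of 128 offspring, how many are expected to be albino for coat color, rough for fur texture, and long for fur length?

Trihybrid cross: BbRrLl × BbRrLl
Each trait segregates independently with a 3:1 phenotypic ratio, so each gene contributes 3/4 (dominant) or 1/4 (recessive).
Target: albino (coat color), rough (fur texture), long (fur length)
Probability = product of independent per-trait probabilities
= 1/4 × 3/4 × 1/4 = 3/64
Expected count = 3/64 × 128 = 6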